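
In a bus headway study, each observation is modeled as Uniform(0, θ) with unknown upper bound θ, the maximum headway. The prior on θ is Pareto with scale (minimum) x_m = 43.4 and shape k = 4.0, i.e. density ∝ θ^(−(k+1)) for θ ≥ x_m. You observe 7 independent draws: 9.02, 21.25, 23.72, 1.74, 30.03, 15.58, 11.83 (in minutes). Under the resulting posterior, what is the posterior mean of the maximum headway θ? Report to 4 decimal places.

47.7400

A Pareto(scale x_m, shape k) prior on the upper bound θ of Uniform(0, θ) is conjugate: posterior is Pareto(max(x_m, max xᵢ), k + n).
Sample maximum = 30.03; prior scale x_m = 43.4 → posterior scale = max = 43.40.
Posterior shape = 4.0 + 7 = 11.0.
E[θ|data] = k·x_m/(k−1) = 11.0·43.40/10.0 = 47.7400.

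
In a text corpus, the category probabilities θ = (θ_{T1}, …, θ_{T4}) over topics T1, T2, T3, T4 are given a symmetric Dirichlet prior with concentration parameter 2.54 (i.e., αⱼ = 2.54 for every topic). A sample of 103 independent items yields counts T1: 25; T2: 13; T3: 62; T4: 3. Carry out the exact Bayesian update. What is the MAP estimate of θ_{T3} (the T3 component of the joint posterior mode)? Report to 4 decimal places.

The Dirichlet prior is conjugate to the Multinomial likelihood: each posterior αⱼ = prior αⱼ + observed count nⱼ.
Posterior concentration: (27.54, 15.54, 64.54, 5.54), total = 113.16.
Joint mode component: (α_{T3}−1)/(Σα−K) = 63.54/109.16 = 0.5821.

0.5821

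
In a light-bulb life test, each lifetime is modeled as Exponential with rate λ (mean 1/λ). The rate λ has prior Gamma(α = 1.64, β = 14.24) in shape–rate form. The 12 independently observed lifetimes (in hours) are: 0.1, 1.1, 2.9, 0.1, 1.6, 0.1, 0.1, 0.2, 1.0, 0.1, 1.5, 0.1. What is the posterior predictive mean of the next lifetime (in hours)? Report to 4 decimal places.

With a Gamma(shape α, rate β) prior on the exponential rate λ, the posterior after n observations with total T = Σxᵢ is Gamma(α+n, β+T).
Sum of observations T = 8.9 hours; n = 12.
Posterior: Gamma(1.64+12, 14.24+8.9) = Gamma(13.64, 23.14).
The predictive distribution for the next observation is Lomax; its mean is β/(α−1) = 23.14/12.64 = 1.8307.

1.8307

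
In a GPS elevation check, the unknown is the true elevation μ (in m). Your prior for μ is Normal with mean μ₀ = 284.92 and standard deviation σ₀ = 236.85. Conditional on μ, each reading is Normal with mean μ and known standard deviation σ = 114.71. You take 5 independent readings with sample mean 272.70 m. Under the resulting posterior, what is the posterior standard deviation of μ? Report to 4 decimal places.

50.1373

For Normal data with known variance σ², a Normal(μ₀, σ₀²) prior on μ is conjugate. Posterior precision = 1/σ₀² + n/σ²; posterior mean is the precision-weighted average of μ₀ and x̄.
σ₀² = 236.85² = 56097.9225, σ² = 114.71² = 13158.3841; σ² + n·σ₀² = 13158.3841 + 5·56097.9225 = 293647.9966.
Posterior precision = 1/σ₀² + n/σ² = 1/56097.9225 + 5/13158.3841 = (σ² + n·σ₀²)/(σ₀²σ²) = 293647.9966/(56097.9225·13158.3841); posterior variance σₙ² = σ₀²σ²/(σ² + n·σ₀²) = 56097.9225·13158.3841/293647.9966 = 2513.751226.
Posterior SD = √σₙ² = √(56097.9225·13158.3841/293647.9966) = 50.1373.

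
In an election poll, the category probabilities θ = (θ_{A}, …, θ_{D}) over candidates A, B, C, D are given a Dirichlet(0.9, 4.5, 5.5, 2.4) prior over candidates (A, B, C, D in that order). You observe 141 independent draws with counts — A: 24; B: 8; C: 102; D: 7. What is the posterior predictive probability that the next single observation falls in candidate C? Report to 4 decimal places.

The Dirichlet prior is conjugate to the Multinomial likelihood: each posterior αⱼ = prior αⱼ + observed count nⱼ.
Posterior concentration: (24.9, 12.5, 107.5, 9.4), total = 154.3.
P(next = C | data) = α_{C}/Σα = 0.6967.

0.6967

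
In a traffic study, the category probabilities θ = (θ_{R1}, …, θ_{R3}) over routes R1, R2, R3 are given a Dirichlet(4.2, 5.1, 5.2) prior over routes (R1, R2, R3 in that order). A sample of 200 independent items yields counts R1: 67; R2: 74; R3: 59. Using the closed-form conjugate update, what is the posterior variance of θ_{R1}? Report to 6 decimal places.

The Dirichlet prior is conjugate to the Multinomial likelihood: each posterior αⱼ = prior αⱼ + observed count nⱼ.
Posterior concentration: (71.2, 79.1, 64.2), total = 214.5.
Var[θ_j] = α_j(Σα−α_j)/((Σα)²(Σα+1)) = 71.2·143.3/(214.5²·215.5) = 0.001029.

0.001029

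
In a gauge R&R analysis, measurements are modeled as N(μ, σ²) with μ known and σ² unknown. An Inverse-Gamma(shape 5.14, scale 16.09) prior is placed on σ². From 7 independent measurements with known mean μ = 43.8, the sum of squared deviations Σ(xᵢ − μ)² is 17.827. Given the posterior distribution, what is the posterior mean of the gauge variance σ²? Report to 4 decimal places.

3.2727

With known mean μ and an Inverse-Gamma(α, β) prior on σ², the Normal likelihood is conjugate: posterior is Inv-Gamma(α + n/2, β + Σ(xᵢ−μ)²/2).
Posterior: Inv-Gamma(5.14 + 7/2, 16.09 + 17.827/2) = Inv-Gamma(8.64, 25.0035).
E[σ²|data] = β/(α−1) = 25.0035/7.64 = 3.2727.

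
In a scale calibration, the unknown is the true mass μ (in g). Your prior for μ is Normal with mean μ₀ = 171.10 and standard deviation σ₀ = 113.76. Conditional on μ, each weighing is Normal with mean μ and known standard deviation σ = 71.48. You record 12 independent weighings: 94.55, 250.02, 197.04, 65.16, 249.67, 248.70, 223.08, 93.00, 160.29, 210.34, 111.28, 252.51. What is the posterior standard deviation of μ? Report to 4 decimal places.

20.3032

For Normal data with known variance σ², a Normal(μ₀, σ₀²) prior on μ is conjugate. Posterior precision = 1/σ₀² + n/σ²; posterior mean is the precision-weighted average of μ₀ and x̄.
σ₀² = 113.76² = 12941.3376, σ² = 71.48² = 5109.3904; σ² + n·σ₀² = 5109.3904 + 12·12941.3376 = 160405.4416.
Posterior precision = 1/σ₀² + n/σ² = 1/12941.3376 + 12/5109.3904 = (σ² + n·σ₀²)/(σ₀²σ²) = 160405.4416/(12941.3376·5109.3904); posterior variance σₙ² = σ₀²σ²/(σ² + n·σ₀²) = 12941.3376·5109.3904/160405.4416 = 412.220093.
Posterior SD = √σₙ² = √(12941.3376·5109.3904/160405.4416) = 20.3032.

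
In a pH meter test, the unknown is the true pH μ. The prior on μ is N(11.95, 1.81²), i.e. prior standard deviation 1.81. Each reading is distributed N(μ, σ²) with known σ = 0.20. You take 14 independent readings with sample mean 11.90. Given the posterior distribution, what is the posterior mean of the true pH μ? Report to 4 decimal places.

11.9000

For Normal data with known variance σ², a Normal(μ₀, σ₀²) prior on μ is conjugate. Posterior precision = 1/σ₀² + n/σ²; posterior mean is the precision-weighted average of μ₀ and x̄.
n·x̄ = 14·11.90 = 166.6.
σ₀² = 1.81² = 3.2761, σ² = 0.20² = 0.04; σ² + n·σ₀² = 0.04 + 14·3.2761 = 45.9054.
Posterior mean = (μ₀/σ₀² + n·x̄/σ²)/(1/σ₀² + n/σ²) = (σ²·μ₀ + σ₀²·n·x̄)/(σ² + n·σ₀²) = (0.04·11.95 + 3.2761·166.6)/45.9054 = 546.27626/45.9054 = 11.9000.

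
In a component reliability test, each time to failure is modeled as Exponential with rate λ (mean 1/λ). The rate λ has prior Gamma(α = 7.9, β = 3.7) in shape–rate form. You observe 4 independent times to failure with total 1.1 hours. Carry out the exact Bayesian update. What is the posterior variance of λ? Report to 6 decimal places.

With a Gamma(shape α, rate β) prior on the exponential rate λ, the posterior after n observations with total T = Σxᵢ is Gamma(α+n, β+T).
Posterior: Gamma(7.9+4, 3.7+1.1) = Gamma(11.9, 4.8).
Var = α/β² = 0.516493.

0.516493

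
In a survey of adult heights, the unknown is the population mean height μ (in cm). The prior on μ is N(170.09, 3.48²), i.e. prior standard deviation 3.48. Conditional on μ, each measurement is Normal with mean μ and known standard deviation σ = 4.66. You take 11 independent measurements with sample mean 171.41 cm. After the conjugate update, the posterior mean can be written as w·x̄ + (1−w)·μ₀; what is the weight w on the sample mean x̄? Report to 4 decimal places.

0.8598

For Normal data with known variance σ², a Normal(μ₀, σ₀²) prior on μ is conjugate. Posterior precision = 1/σ₀² + n/σ²; posterior mean is the precision-weighted average of μ₀ and x̄.
σ₀² = 3.48² = 12.1104, σ² = 4.66² = 21.7156. Prior precision 1/σ₀² = 1/12.1104; data precision n/σ² = 11/21.7156.
w = (n/σ²)/(1/σ₀² + n/σ²) = n·σ₀²/(σ² + n·σ₀²) = 11·12.1104/(21.7156 + 11·12.1104) = 133.2144/154.93 = 0.8598.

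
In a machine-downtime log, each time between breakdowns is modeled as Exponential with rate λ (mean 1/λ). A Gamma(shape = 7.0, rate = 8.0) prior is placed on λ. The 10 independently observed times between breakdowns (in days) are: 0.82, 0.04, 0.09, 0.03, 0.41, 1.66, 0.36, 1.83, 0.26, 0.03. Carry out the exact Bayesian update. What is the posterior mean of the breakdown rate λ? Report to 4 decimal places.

1.2565

With a Gamma(shape α, rate β) prior on the exponential rate λ, the posterior after n observations with total T = Σxᵢ is Gamma(α+n, β+T).
Sum of observations T = 5.53 days; n = 10.
Posterior: Gamma(7.0+10, 8.0+5.53) = Gamma(17.0, 13.53).
Posterior mean of λ = α/β = 17.0/13.53 = 1.2565.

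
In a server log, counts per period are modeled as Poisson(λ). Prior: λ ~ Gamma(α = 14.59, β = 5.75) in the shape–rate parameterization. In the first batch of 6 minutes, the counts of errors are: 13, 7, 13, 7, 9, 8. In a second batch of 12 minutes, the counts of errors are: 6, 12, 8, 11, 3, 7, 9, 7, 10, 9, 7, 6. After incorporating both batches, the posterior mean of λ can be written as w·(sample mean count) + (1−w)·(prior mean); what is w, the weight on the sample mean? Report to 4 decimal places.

0.7579

With a Gamma(shape α, rate β) prior, the Poisson likelihood is conjugate: the posterior is Gamma(α + ΣXᵢ, β + n).
Total number of minutes: n = 6 + 12 = 18.
Posterior mean = (α₀+S)/(β₀+n) = [n/(β₀+n)]·(S/n) + [β₀/(β₀+n)]·(α₀/β₀), so only n and β₀ enter the weight.
Weight on data w = n/(β₀+n) = 18/(5.75+18) = 18/23.75 = 0.7579.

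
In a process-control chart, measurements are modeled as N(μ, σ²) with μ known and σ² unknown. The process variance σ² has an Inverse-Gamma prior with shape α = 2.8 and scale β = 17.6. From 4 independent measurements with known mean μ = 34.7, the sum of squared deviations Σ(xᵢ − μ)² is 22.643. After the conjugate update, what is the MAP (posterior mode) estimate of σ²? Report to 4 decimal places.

With known mean μ and an Inverse-Gamma(α, β) prior on σ², the Normal likelihood is conjugate: posterior is Inv-Gamma(α + n/2, β + Σ(xᵢ−μ)²/2).
Posterior: Inv-Gamma(2.8 + 4/2, 17.6 + 22.643/2) = Inv-Gamma(4.80, 28.9215).
Mode = β/(α+1) = 28.9215/5.80 = 4.9865.

4.9865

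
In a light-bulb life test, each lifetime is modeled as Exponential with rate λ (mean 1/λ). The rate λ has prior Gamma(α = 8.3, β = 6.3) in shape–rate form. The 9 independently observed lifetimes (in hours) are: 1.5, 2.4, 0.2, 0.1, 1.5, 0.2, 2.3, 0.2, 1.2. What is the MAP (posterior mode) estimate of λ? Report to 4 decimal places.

1.0252

With a Gamma(shape α, rate β) prior on the exponential rate λ, the posterior after n observations with total T = Σxᵢ is Gamma(α+n, β+T).
Sum of observations T = 9.6 hours; n = 9.
Posterior: Gamma(8.3+9, 6.3+9.6) = Gamma(17.3, 15.9).
Mode = (α−1)/β = 1.0252.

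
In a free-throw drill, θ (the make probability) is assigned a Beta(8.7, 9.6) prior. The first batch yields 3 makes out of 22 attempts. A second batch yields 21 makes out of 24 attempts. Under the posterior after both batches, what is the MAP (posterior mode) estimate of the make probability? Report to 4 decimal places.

The Beta prior is conjugate to a Binomial/Bernoulli likelihood; the update adds successes to α and failures to β.
After batch 1: Beta(8.7+3, 9.6+19) = Beta(11.7, 28.6).
After batch 2: Beta(11.7+21, 28.6+3) = Beta(32.7, 31.6).
Mode of Beta(a,b) for a,b>1 is (a−1)/(a+b−2) = 31.7/62.3 = 0.5088.

0.5088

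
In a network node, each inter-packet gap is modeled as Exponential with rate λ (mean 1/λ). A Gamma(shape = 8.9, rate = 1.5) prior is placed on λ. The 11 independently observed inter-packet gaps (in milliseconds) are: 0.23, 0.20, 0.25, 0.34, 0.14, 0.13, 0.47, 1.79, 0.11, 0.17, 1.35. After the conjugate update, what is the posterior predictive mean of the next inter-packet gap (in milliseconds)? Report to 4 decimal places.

With a Gamma(shape α, rate β) prior on the exponential rate λ, the posterior after n observations with total T = Σxᵢ is Gamma(α+n, β+T).
Sum of observations T = 5.18 milliseconds; n = 11.
Posterior: Gamma(8.9+11, 1.5+5.18) = Gamma(19.9, 6.68).
The predictive distribution for the next observation is Lomax; its mean is β/(α−1) = 6.68/18.9 = 0.3534.

0.3534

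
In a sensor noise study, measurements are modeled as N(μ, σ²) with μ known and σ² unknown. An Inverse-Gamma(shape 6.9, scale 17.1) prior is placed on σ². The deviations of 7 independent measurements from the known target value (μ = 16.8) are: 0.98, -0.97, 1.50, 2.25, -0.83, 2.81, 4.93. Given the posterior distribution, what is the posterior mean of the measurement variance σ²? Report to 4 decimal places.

With known mean μ and an Inverse-Gamma(α, β) prior on σ², the Normal likelihood is conjugate: posterior is Inv-Gamma(α + n/2, β + Σ(xᵢ−μ)²/2).
Σ(xᵢ−μ)² = (0.98)² + (-0.97)² + (1.50)² + (2.25)² + (-0.83)² + (2.81)² + (4.93)² = 42.1037.
Posterior: Inv-Gamma(6.9 + 7/2, 17.1 + 42.1037/2) = Inv-Gamma(10.40, 38.15185).
E[σ²|data] = β/(α−1) = 38.15185/9.40 = 4.0587.

4.0587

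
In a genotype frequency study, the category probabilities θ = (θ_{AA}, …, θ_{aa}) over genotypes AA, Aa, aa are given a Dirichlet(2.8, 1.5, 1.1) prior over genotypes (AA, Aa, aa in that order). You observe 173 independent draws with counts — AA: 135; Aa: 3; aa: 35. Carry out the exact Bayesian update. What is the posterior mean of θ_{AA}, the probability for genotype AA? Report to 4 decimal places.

The Dirichlet prior is conjugate to the Multinomial likelihood: each posterior αⱼ = prior αⱼ + observed count nⱼ.
Posterior concentration: (137.8, 4.5, 36.1), total = 178.4.
E[θ_{AA}|data] = α_{AA}/Σα = 137.8/178.4 = 0.7724.

0.7724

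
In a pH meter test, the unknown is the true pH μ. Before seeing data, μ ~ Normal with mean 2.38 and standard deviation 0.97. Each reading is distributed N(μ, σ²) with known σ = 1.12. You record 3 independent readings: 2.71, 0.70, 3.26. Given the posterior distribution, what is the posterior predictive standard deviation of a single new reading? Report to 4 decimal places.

1.2425

For Normal data with known variance σ², a Normal(μ₀, σ₀²) prior on μ is conjugate. Posterior precision = 1/σ₀² + n/σ²; posterior mean is the precision-weighted average of μ₀ and x̄.
σ₀² = 0.97² = 0.9409, σ² = 1.12² = 1.2544; σ² + n·σ₀² = 1.2544 + 3·0.9409 = 4.0771.
Posterior precision = 1/σ₀² + n/σ² = 1/0.9409 + 3/1.2544 = (σ² + n·σ₀²)/(σ₀²σ²) = 4.0771/(0.9409·1.2544); posterior variance σₙ² = σ₀²σ²/(σ² + n·σ₀²) = 0.9409·1.2544/4.0771 = 0.289486.
Predictive variance for one new observation = σₙ² + σ² = 0.9409·1.2544/4.0771 + 1.2544 = σ²·(σ₀² + 4.0771)/4.0771 = 1.2544·5.018/4.0771 = 1.543886; SD = √(1.2544·5.018/4.0771) = 1.2425.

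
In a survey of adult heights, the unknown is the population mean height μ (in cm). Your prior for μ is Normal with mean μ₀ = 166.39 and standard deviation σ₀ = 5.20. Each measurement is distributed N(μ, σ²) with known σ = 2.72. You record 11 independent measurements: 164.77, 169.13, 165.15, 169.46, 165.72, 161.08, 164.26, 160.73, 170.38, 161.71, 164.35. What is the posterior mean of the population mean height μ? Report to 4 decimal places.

165.1881

For Normal data with known variance σ², a Normal(μ₀, σ₀²) prior on μ is conjugate. Posterior precision = 1/σ₀² + n/σ²; posterior mean is the precision-weighted average of μ₀ and x̄.
Σxᵢ = 164.77 + 169.13 + 165.15 + 169.46 + 165.72 + 161.08 + 164.26 + 160.73 + 170.38 + 161.71 + 164.35 = 1816.74, so n·x̄ = 1816.74.
σ₀² = 5.20² = 27.04, σ² = 2.72² = 7.3984; σ² + n·σ₀² = 7.3984 + 11·27.04 = 304.8384.
Posterior mean = (μ₀/σ₀² + n·x̄/σ²)/(1/σ₀² + n/σ²) = (σ²·μ₀ + σ₀²·n·x̄)/(σ² + n·σ₀²) = (7.3984·166.39 + 27.04·1816.74)/304.8384 = 50355.669376/304.8384 = 165.1881.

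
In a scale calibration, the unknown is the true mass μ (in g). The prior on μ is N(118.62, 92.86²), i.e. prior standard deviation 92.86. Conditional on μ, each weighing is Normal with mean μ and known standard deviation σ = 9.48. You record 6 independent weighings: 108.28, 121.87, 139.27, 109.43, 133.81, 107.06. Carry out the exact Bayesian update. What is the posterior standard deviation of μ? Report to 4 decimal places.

3.8668

For Normal data with known variance σ², a Normal(μ₀, σ₀²) prior on μ is conjugate. Posterior precision = 1/σ₀² + n/σ²; posterior mean is the precision-weighted average of μ₀ and x̄.
σ₀² = 92.86² = 8622.9796, σ² = 9.48² = 89.8704; σ² + n·σ₀² = 89.8704 + 6·8622.9796 = 51827.748.
Posterior precision = 1/σ₀² + n/σ² = 1/8622.9796 + 6/89.8704 = (σ² + n·σ₀²)/(σ₀²σ²) = 51827.748/(8622.9796·89.8704); posterior variance σₙ² = σ₀²σ²/(σ² + n·σ₀²) = 8622.9796·89.8704/51827.748 = 14.952427.
Posterior SD = √σₙ² = √(8622.9796·89.8704/51827.748) = 3.8668.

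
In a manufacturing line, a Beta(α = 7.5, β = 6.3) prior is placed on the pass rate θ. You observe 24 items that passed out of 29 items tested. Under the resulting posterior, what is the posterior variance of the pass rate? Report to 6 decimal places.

0.004436

The Beta prior is conjugate to a Binomial/Bernoulli likelihood; the update adds successes to α and failures to β.
Posterior: Beta(α+k, β+n−k) = Beta(7.5+24, 6.3+5) = Beta(31.5, 11.3).
Var = αβ/((α+β)²(α+β+1)) = 31.5·11.3/(42.8²·43.8) = 0.004436.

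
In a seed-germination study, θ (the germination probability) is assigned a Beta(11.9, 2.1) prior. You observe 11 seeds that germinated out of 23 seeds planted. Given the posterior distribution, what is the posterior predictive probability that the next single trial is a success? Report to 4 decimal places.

0.6189

The Beta prior is conjugate to a Binomial/Bernoulli likelihood; the update adds successes to α and failures to β.
Posterior: Beta(α+k, β+n−k) = Beta(11.9+11, 2.1+12) = Beta(22.9, 14.1).
For a single future Bernoulli trial, P(success | data) = α/(α+β) = 0.6189.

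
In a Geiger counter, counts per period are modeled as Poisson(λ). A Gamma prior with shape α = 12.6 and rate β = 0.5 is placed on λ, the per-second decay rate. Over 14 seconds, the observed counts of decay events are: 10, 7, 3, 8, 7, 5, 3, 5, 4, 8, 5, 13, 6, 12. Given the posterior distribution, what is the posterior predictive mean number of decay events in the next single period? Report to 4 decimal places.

With a Gamma(shape α, rate β) prior, the Poisson likelihood is conjugate: the posterior is Gamma(α + ΣXᵢ, β + n).
Sum of counts S = 96 over n = 14 seconds.
Posterior: Gamma(α+S, β+n) = Gamma(12.6+96, 0.5+14) = Gamma(108.6, 14.5).
The predictive distribution for one future period is NegBinom with mean α/β = 7.4897.

7.4897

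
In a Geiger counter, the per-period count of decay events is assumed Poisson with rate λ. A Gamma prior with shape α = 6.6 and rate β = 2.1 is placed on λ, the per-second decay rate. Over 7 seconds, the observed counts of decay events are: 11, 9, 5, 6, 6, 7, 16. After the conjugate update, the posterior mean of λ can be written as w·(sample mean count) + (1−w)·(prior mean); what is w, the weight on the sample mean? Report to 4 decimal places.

0.7692

With a Gamma(shape α, rate β) prior, the Poisson likelihood is conjugate: the posterior is Gamma(α + ΣXᵢ, β + n).
Posterior mean = (α₀+S)/(β₀+n) = [n/(β₀+n)]·(S/n) + [β₀/(β₀+n)]·(α₀/β₀), so only n and β₀ enter the weight.
Weight on data w = n/(β₀+n) = 7/(2.1+7) = 7/9.1 = 0.7692.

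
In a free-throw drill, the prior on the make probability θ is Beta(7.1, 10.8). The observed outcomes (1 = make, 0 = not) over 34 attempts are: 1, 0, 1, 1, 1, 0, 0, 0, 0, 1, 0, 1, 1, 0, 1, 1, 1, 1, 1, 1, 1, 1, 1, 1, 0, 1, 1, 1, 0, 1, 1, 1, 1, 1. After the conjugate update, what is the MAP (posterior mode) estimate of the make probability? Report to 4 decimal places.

The Beta prior is conjugate to a Binomial/Bernoulli likelihood; the update adds successes to α and failures to β.
Posterior: Beta(α+k, β+n−k) = Beta(7.1+25, 10.8+9) = Beta(32.1, 19.8).
Mode of Beta(a,b) for a,b>1 is (a−1)/(a+b−2) = 31.1/49.9 = 0.6232.

0.6232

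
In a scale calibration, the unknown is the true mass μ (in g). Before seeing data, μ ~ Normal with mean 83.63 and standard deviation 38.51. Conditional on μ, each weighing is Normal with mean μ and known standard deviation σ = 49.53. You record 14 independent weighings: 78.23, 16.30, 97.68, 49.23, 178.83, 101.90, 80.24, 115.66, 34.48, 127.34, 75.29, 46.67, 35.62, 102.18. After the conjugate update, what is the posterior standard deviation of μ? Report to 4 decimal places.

For Normal data with known variance σ², a Normal(μ₀, σ₀²) prior on μ is conjugate. Posterior precision = 1/σ₀² + n/σ²; posterior mean is the precision-weighted average of μ₀ and x̄.
σ₀² = 38.51² = 1483.0201, σ² = 49.53² = 2453.2209; σ² + n·σ₀² = 2453.2209 + 14·1483.0201 = 23215.5023.
Posterior precision = 1/σ₀² + n/σ² = 1/1483.0201 + 14/2453.2209 = (σ² + n·σ₀²)/(σ₀²σ²) = 23215.5023/(1483.0201·2453.2209); posterior variance σₙ² = σ₀²σ²/(σ² + n·σ₀²) = 1483.0201·2453.2209/23215.5023 = 156.713211.
Posterior SD = √σₙ² = √(1483.0201·2453.2209/23215.5023) = 12.5185.

12.5185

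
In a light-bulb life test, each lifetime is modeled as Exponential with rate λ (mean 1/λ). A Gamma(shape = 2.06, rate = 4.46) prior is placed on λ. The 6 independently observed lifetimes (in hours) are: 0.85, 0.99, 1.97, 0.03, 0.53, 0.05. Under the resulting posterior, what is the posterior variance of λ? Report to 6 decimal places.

0.102214

With a Gamma(shape α, rate β) prior on the exponential rate λ, the posterior after n observations with total T = Σxᵢ is Gamma(α+n, β+T).
Sum of observations T = 4.42 hours; n = 6.
Posterior: Gamma(2.06+6, 4.46+4.42) = Gamma(8.06, 8.88).
Var = α/β² = 0.102214.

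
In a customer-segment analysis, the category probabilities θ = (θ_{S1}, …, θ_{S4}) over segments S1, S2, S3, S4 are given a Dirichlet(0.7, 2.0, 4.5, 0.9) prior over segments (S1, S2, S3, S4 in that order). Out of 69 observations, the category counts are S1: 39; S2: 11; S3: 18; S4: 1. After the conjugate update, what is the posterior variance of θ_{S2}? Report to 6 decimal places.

0.001795

The Dirichlet prior is conjugate to the Multinomial likelihood: each posterior αⱼ = prior αⱼ + observed count nⱼ.
Posterior concentration: (39.7, 13.0, 22.5, 1.9), total = 77.1.
Var[θ_j] = α_j(Σα−α_j)/((Σα)²(Σα+1)) = 13.0·64.1/(77.1²·78.1) = 0.001795.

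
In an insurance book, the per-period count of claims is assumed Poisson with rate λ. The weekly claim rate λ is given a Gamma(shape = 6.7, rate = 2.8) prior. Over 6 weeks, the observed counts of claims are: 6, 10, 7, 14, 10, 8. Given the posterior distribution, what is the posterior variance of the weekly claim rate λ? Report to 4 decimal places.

0.7967

With a Gamma(shape α, rate β) prior, the Poisson likelihood is conjugate: the posterior is Gamma(α + ΣXᵢ, β + n).
Sum of counts S = 55 over n = 6 weeks.
Posterior: Gamma(α+S, β+n) = Gamma(6.7+55, 2.8+6) = Gamma(61.7, 8.8).
Var = α/β² = 61.7/8.8² = 0.7967.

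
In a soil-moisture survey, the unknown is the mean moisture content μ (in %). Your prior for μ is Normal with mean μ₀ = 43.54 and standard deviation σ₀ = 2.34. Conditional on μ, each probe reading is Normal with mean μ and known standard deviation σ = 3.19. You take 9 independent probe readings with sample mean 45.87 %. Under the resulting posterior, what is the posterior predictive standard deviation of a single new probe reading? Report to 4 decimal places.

For Normal data with known variance σ², a Normal(μ₀, σ₀²) prior on μ is conjugate. Posterior precision = 1/σ₀² + n/σ²; posterior mean is the precision-weighted average of μ₀ and x̄.
σ₀² = 2.34² = 5.4756, σ² = 3.19² = 10.1761; σ² + n·σ₀² = 10.1761 + 9·5.4756 = 59.4565.
Posterior precision = 1/σ₀² + n/σ² = 1/5.4756 + 9/10.1761 = (σ² + n·σ₀²)/(σ₀²σ²) = 59.4565/(5.4756·10.1761); posterior variance σₙ² = σ₀²σ²/(σ² + n·σ₀²) = 5.4756·10.1761/59.4565 = 0.937160.
Predictive variance for one new observation = σₙ² + σ² = 5.4756·10.1761/59.4565 + 10.1761 = σ²·(σ₀² + 59.4565)/59.4565 = 10.1761·64.9321/59.4565 = 11.113260; SD = √(10.1761·64.9321/59.4565) = 3.3337.

3.3337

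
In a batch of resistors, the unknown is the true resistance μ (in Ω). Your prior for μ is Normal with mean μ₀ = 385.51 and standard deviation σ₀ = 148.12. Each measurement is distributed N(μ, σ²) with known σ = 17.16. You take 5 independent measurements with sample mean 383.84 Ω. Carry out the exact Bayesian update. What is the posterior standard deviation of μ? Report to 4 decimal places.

For Normal data with known variance σ², a Normal(μ₀, σ₀²) prior on μ is conjugate. Posterior precision = 1/σ₀² + n/σ²; posterior mean is the precision-weighted average of μ₀ and x̄.
σ₀² = 148.12² = 21939.5344, σ² = 17.16² = 294.4656; σ² + n·σ₀² = 294.4656 + 5·21939.5344 = 109992.1376.
Posterior precision = 1/σ₀² + n/σ² = 1/21939.5344 + 5/294.4656 = (σ² + n·σ₀²)/(σ₀²σ²) = 109992.1376/(21939.5344·294.4656); posterior variance σₙ² = σ₀²σ²/(σ² + n·σ₀²) = 21939.5344·294.4656/109992.1376 = 58.735454.
Posterior SD = √σₙ² = √(21939.5344·294.4656/109992.1376) = 7.6639.

7.6639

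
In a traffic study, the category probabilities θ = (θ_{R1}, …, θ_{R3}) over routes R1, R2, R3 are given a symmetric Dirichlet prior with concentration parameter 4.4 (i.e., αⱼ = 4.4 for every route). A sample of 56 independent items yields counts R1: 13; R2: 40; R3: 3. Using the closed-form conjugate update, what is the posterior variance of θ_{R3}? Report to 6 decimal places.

The Dirichlet prior is conjugate to the Multinomial likelihood: each posterior αⱼ = prior αⱼ + observed count nⱼ.
Posterior concentration: (17.4, 44.4, 7.4), total = 69.2.
Var[θ_j] = α_j(Σα−α_j)/((Σα)²(Σα+1)) = 7.4·61.8/(69.2²·70.2) = 0.001360.

0.001360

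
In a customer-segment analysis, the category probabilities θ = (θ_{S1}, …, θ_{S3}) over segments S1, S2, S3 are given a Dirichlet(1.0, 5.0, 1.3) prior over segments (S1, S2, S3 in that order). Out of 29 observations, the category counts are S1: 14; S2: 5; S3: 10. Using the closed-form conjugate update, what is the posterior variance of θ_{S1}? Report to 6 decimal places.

0.006501

The Dirichlet prior is conjugate to the Multinomial likelihood: each posterior αⱼ = prior αⱼ + observed count nⱼ.
Posterior concentration: (15.0, 10.0, 11.3), total = 36.3.
Var[θ_j] = α_j(Σα−α_j)/((Σα)²(Σα+1)) = 15.0·21.3/(36.3²·37.3) = 0.006501.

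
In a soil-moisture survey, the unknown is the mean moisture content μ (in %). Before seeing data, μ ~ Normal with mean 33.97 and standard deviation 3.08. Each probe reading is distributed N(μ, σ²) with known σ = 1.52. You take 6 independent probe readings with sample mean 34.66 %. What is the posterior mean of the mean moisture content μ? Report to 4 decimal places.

For Normal data with known variance σ², a Normal(μ₀, σ₀²) prior on μ is conjugate. Posterior precision = 1/σ₀² + n/σ²; posterior mean is the precision-weighted average of μ₀ and x̄.
n·x̄ = 6·34.66 = 207.96.
σ₀² = 3.08² = 9.4864, σ² = 1.52² = 2.3104; σ² + n·σ₀² = 2.3104 + 6·9.4864 = 59.2288.
Posterior mean = (μ₀/σ₀² + n·x̄/σ²)/(1/σ₀² + n/σ²) = (σ²·μ₀ + σ₀²·n·x̄)/(σ² + n·σ₀²) = (2.3104·33.97 + 9.4864·207.96)/59.2288 = 2051.276032/59.2288 = 34.6331.

34.6331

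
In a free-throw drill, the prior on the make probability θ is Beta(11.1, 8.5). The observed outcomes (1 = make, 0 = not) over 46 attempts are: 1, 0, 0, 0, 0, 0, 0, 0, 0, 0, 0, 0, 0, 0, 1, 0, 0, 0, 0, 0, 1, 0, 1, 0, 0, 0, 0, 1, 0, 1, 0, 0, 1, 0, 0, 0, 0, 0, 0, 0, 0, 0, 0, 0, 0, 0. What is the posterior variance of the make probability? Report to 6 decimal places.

0.003000

The Beta prior is conjugate to a Binomial/Bernoulli likelihood; the update adds successes to α and failures to β.
Posterior: Beta(α+k, β+n−k) = Beta(11.1+7, 8.5+39) = Beta(18.1, 47.5).
Var = αβ/((α+β)²(α+β+1)) = 18.1·47.5/(65.6²·66.6) = 0.003000.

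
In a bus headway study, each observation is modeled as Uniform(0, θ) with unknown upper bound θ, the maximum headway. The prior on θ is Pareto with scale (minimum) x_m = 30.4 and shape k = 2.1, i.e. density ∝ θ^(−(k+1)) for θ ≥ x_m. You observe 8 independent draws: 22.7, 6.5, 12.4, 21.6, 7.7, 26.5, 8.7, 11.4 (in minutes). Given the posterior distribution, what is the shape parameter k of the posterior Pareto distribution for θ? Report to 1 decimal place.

10.1

A Pareto(scale x_m, shape k) prior on the upper bound θ of Uniform(0, θ) is conjugate: posterior is Pareto(max(x_m, max xᵢ), k + n).
Sample maximum = 26.5; prior scale x_m = 30.4 → posterior scale = max = 30.4.
Posterior shape = 2.1 + 8 = 10.1.
Posterior shape k = 10.1.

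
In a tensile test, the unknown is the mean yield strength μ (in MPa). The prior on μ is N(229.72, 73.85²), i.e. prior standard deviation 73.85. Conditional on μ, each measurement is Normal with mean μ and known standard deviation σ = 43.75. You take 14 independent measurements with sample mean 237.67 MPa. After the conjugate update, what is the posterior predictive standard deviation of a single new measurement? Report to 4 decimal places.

For Normal data with known variance σ², a Normal(μ₀, σ₀²) prior on μ is conjugate. Posterior precision = 1/σ₀² + n/σ²; posterior mean is the precision-weighted average of μ₀ and x̄.
σ₀² = 73.85² = 5453.8225, σ² = 43.75² = 1914.0625; σ² + n·σ₀² = 1914.0625 + 14·5453.8225 = 78267.5775.
Posterior precision = 1/σ₀² + n/σ² = 1/5453.8225 + 14/1914.0625 = (σ² + n·σ₀²)/(σ₀²σ²) = 78267.5775/(5453.8225·1914.0625); posterior variance σₙ² = σ₀²σ²/(σ² + n·σ₀²) = 5453.8225·1914.0625/78267.5775 = 133.375242.
Predictive variance for one new observation = σₙ² + σ² = 5453.8225·1914.0625/78267.5775 + 1914.0625 = σ²·(σ₀² + 78267.5775)/78267.5775 = 1914.0625·83721.4/78267.5775 = 2047.437742; SD = √(1914.0625·83721.4/78267.5775) = 45.2486.

45.2486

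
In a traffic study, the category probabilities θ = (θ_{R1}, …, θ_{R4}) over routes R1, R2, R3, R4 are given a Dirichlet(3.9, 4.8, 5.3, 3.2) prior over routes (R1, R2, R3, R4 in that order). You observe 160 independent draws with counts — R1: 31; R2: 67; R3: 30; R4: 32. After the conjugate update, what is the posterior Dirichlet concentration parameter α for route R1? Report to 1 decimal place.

The Dirichlet prior is conjugate to the Multinomial likelihood: each posterior αⱼ = prior αⱼ + observed count nⱼ.
Posterior concentration: (34.9, 71.8, 35.3, 35.2), total = 177.2.
α_{R1} = 3.9 + 31 = 34.9.

34.9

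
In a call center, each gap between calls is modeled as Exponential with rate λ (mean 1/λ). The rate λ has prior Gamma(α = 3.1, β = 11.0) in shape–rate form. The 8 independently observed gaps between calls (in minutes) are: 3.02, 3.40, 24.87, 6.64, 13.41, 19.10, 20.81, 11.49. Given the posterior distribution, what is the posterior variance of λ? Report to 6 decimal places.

With a Gamma(shape α, rate β) prior on the exponential rate λ, the posterior after n observations with total T = Σxᵢ is Gamma(α+n, β+T).
Sum of observations T = 102.74 minutes; n = 8.
Posterior: Gamma(3.1+8, 11.0+102.74) = Gamma(11.1, 113.74).
Var = α/β² = 0.000858.

0.000858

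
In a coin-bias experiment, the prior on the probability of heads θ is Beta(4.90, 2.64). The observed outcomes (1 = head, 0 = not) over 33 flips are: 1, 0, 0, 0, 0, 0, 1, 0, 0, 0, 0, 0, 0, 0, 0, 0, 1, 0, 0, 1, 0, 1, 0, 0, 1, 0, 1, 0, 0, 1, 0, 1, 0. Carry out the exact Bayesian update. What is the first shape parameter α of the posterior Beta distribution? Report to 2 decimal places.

The Beta prior is conjugate to a Binomial/Bernoulli likelihood; the update adds successes to α and failures to β.
Posterior: Beta(α+k, β+n−k) = Beta(4.90+9, 2.64+24) = Beta(13.90, 26.64).
Posterior α = 13.90.

13.90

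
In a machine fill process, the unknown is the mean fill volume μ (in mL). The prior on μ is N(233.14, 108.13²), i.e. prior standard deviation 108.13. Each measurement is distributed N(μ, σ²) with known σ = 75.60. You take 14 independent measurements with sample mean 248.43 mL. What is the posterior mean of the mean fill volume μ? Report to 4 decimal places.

247.9141

For Normal data with known variance σ², a Normal(μ₀, σ₀²) prior on μ is conjugate. Posterior precision = 1/σ₀² + n/σ²; posterior mean is the precision-weighted average of μ₀ and x̄.
n·x̄ = 14·248.43 = 3478.02.
σ₀² = 108.13² = 11692.0969, σ² = 75.60² = 5715.36; σ² + n·σ₀² = 5715.36 + 14·11692.0969 = 169404.7166.
Posterior mean = (μ₀/σ₀² + n·x̄/σ²)/(1/σ₀² + n/σ²) = (σ²·μ₀ + σ₀²·n·x̄)/(σ² + n·σ₀²) = (5715.36·233.14 + 11692.0969·3478.02)/169404.7166 = 41997825.890538/169404.7166 = 247.9141.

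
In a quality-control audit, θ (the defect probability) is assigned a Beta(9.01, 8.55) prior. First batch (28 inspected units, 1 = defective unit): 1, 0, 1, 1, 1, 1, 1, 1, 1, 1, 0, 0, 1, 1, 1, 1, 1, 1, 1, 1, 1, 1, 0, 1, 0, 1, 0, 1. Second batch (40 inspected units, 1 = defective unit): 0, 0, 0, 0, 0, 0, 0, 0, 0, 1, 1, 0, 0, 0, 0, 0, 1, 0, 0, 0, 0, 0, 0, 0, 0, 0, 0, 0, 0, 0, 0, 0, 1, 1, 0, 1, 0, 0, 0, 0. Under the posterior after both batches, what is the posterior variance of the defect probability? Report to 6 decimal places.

The Beta prior is conjugate to a Binomial/Bernoulli likelihood; the update adds successes to α and failures to β.
After batch 1: Beta(9.01+22, 8.55+6) = Beta(31.01, 14.55).
After batch 2: Beta(31.01+6, 14.55+34) = Beta(37.01, 48.55).
Var = αβ/((α+β)²(α+β+1)) = 37.01·48.55/(85.56²·86.56) = 0.002836.

0.002836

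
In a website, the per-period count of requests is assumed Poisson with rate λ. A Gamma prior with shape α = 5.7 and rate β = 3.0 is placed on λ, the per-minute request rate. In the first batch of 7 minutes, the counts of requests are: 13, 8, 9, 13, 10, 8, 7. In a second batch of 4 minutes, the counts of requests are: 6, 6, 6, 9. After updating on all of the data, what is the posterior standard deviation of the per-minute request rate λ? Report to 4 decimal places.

0.7168

With a Gamma(shape α, rate β) prior, the Poisson likelihood is conjugate: the posterior is Gamma(α + ΣXᵢ, β + n).
Batch 1: sum of counts S = 68 over n = 7 minutes.
After batch 1: Gamma(α+S, β+n) = Gamma(5.7+68, 3.0+7) = Gamma(73.7, 10.0).
Batch 2: sum of counts S = 27 over n = 4 minutes.
After batch 2: Gamma(α+S, β+n) = Gamma(73.7+27, 10.0+4) = Gamma(100.7, 14.0).
SD = √α/β = √100.7/14.0 = 0.7168.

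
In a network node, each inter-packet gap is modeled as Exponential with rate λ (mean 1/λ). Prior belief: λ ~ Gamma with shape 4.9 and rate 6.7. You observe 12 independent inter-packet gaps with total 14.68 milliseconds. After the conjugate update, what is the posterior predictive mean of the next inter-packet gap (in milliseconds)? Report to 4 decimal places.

1.3447

With a Gamma(shape α, rate β) prior on the exponential rate λ, the posterior after n observations with total T = Σxᵢ is Gamma(α+n, β+T).
Posterior: Gamma(4.9+12, 6.7+14.68) = Gamma(16.9, 21.38).
The predictive distribution for the next observation is Lomax; its mean is β/(α−1) = 21.38/15.9 = 1.3447.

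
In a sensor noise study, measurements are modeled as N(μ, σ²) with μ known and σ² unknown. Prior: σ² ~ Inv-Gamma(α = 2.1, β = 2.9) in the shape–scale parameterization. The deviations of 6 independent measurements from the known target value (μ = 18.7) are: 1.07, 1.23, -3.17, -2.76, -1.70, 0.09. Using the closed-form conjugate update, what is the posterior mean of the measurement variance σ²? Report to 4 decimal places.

3.5393

With known mean μ and an Inverse-Gamma(α, β) prior on σ², the Normal likelihood is conjugate: posterior is Inv-Gamma(α + n/2, β + Σ(xᵢ−μ)²/2).
Σ(xᵢ−μ)² = (1.07)² + (1.23)² + (-3.17)² + (-2.76)² + (-1.70)² + (0.09)² = 23.2224.
Posterior: Inv-Gamma(2.1 + 6/2, 2.9 + 23.2224/2) = Inv-Gamma(5.10, 14.51120).
E[σ²|data] = β/(α−1) = 14.51120/4.10 = 3.5393.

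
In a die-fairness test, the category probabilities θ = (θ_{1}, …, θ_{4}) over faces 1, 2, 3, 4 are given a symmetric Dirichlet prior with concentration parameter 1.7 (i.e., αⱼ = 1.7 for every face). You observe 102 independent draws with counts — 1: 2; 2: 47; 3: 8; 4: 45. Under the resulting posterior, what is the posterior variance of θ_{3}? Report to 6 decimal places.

The Dirichlet prior is conjugate to the Multinomial likelihood: each posterior αⱼ = prior αⱼ + observed count nⱼ.
Posterior concentration: (3.7, 48.7, 9.7, 46.7), total = 108.8.
Var[θ_j] = α_j(Σα−α_j)/((Σα)²(Σα+1)) = 9.7·99.1/(108.8²·109.8) = 0.000740.

0.000740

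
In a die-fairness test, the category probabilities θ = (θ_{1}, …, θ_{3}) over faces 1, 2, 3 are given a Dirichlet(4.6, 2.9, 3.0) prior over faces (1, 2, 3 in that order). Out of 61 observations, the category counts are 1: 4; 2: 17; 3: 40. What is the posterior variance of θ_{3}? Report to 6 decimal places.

The Dirichlet prior is conjugate to the Multinomial likelihood: each posterior αⱼ = prior αⱼ + observed count nⱼ.
Posterior concentration: (8.6, 19.9, 43.0), total = 71.5.
Var[θ_j] = α_j(Σα−α_j)/((Σα)²(Σα+1)) = 43.0·28.5/(71.5²·72.5) = 0.003306.

0.003306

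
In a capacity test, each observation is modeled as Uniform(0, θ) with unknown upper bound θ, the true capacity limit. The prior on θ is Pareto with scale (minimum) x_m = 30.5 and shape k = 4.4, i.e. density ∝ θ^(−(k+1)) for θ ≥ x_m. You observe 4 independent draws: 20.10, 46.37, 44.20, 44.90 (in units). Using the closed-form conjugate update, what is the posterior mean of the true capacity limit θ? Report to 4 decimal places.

A Pareto(scale x_m, shape k) prior on the upper bound θ of Uniform(0, θ) is conjugate: posterior is Pareto(max(x_m, max xᵢ), k + n).
Sample maximum = 46.37; prior scale x_m = 30.5 → posterior scale = max = 46.37.
Posterior shape = 4.4 + 4 = 8.4.
E[θ|data] = k·x_m/(k−1) = 8.4·46.37/7.4 = 52.6362.

52.6362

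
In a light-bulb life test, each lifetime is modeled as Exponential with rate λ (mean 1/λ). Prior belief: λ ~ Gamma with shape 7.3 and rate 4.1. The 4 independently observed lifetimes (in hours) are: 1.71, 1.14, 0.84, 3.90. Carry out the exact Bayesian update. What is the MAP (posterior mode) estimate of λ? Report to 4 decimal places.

With a Gamma(shape α, rate β) prior on the exponential rate λ, the posterior after n observations with total T = Σxᵢ is Gamma(α+n, β+T).
Sum of observations T = 7.59 hours; n = 4.
Posterior: Gamma(7.3+4, 4.1+7.59) = Gamma(11.3, 11.69).
Mode = (α−1)/β = 0.8811.

0.8811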